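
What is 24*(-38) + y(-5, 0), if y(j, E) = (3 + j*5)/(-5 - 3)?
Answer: -3637/4 ≈ -909.25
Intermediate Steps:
y(j, E) = -3/8 - 5*j/8 (y(j, E) = (3 + 5*j)/(-8) = (3 + 5*j)*(-1/8) = -3/8 - 5*j/8)
24*(-38) + y(-5, 0) = 24*(-38) + (-3/8 - 5/8*(-5)) = -912 + (-3/8 + 25/8) = -912 + 11/4 = -3637/4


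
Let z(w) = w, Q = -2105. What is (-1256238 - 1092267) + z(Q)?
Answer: -2350610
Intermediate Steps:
(-1256238 - 1092267) + z(Q) = (-1256238 - 1092267) - 2105 = -2348505 - 2105 = -2350610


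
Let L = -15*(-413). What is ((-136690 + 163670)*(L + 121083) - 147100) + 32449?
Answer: 3433845789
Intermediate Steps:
L = 6195
((-136690 + 163670)*(L + 121083) - 147100) + 32449 = ((-136690 + 163670)*(6195 + 121083) - 147100) + 32449 = (26980*127278 - 147100) + 32449 = (3433960440 - 147100) + 32449 = 3433813340 + 32449 = 3433845789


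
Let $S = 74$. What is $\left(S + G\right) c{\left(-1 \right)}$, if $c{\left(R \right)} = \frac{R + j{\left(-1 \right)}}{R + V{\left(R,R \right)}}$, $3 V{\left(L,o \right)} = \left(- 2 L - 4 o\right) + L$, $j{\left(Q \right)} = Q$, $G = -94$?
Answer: $60$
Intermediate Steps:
$V{\left(L,o \right)} = - \frac{4 o}{3} - \frac{L}{3}$ ($V{\left(L,o \right)} = \frac{\left(- 2 L - 4 o\right) + L}{3} = \frac{\left(- 4 o - 2 L\right) + L}{3} = \frac{- L - 4 o}{3} = - \frac{4 o}{3} - \frac{L}{3}$)
$c{\left(R \right)} = - \frac{3 \left(-1 + R\right)}{2 R}$ ($c{\left(R \right)} = \frac{R - 1}{R - \frac{5 R}{3}} = \frac{-1 + R}{R - \frac{5 R}{3}} = \frac{-1 + R}{\left(- \frac{2}{3}\right) R} = \left(-1 + R\right) \left(- \frac{3}{2 R}\right) = - \frac{3 \left(-1 + R\right)}{2 R}$)
$\left(S + G\right) c{\left(-1 \right)} = \left(74 - 94\right) \frac{3 \left(1 - -1\right)}{2 \left(-1\right)} = - 20 \cdot \frac{3}{2} \left(-1\right) \left(1 + 1\right) = - 20 \cdot \frac{3}{2} \left(-1\right) 2 = \left(-20\right) \left(-3\right) = 60$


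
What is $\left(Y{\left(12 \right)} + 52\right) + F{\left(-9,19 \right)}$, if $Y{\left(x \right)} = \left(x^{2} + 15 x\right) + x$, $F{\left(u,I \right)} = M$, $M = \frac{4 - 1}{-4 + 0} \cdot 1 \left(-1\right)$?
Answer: $\frac{1555}{4} \approx 388.75$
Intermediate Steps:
$M = \frac{3}{4}$ ($M = \frac{3}{-4} \cdot 1 \left(-1\right) = 3 \left(- \frac{1}{4}\right) 1 \left(-1\right) = \left(- \frac{3}{4}\right) 1 \left(-1\right) = \left(- \frac{3}{4}\right) \left(-1\right) = \frac{3}{4} \approx 0.75$)
$F{\left(u,I \right)} = \frac{3}{4}$
$Y{\left(x \right)} = x^{2} + 16 x$
$\left(Y{\left(12 \right)} + 52\right) + F{\left(-9,19 \right)} = \left(12 \left(16 + 12\right) + 52\right) + \frac{3}{4} = \left(12 \cdot 28 + 52\right) + \frac{3}{4} = \left(336 + 52\right) + \frac{3}{4} = 388 + \frac{3}{4} = \frac{1555}{4}$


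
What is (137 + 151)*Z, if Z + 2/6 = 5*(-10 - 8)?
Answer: -26016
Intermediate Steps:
Z = -271/3 (Z = -1/3 + 5*(-10 - 8) = -1/3 + 5*(-18) = -1/3 - 90 = -271/3 ≈ -90.333)
(137 + 151)*Z = (137 + 151)*(-271/3) = 288*(-271/3) = -26016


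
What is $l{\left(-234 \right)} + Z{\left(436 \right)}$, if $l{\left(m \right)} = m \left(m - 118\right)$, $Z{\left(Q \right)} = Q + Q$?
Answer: $83240$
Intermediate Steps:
$Z{\left(Q \right)} = 2 Q$
$l{\left(m \right)} = m \left(-118 + m\right)$
$l{\left(-234 \right)} + Z{\left(436 \right)} = - 234 \left(-118 - 234\right) + 2 \cdot 436 = \left(-234\right) \left(-352\right) + 872 = 82368 + 872 = 83240$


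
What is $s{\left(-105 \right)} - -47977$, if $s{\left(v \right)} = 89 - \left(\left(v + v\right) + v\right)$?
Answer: $48381$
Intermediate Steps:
$s{\left(v \right)} = 89 - 3 v$ ($s{\left(v \right)} = 89 - \left(2 v + v\right) = 89 - 3 v$)
$s{\left(-105 \right)} - -47977 = \left(89 - -315\right) - -47977 = \left(89 + 315\right) + 47977 = 404 + 47977 = 48381$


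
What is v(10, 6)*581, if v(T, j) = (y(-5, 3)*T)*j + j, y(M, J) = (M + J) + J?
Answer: 38346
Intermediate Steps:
y(M, J) = M + 2*J (y(M, J) = (J + M) + J = M + 2*J)
v(T, j) = j + T*j (v(T, j) = ((-5 + 2*3)*T)*j + j = ((-5 + 6)*T)*j + j = (1*T)*j + j = T*j + j = j + T*j)
v(10, 6)*581 = (6*(1 + 10))*581 = (6*11)*581 = 66*581 = 38346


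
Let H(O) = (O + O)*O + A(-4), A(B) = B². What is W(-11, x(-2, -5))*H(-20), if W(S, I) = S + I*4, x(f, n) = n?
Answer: -25296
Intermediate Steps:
W(S, I) = S + 4*I
H(O) = 16 + 2*O² (H(O) = (O + O)*O + (-4)² = (2*O)*O + 16 = 2*O² + 16 = 16 + 2*O²)
W(-11, x(-2, -5))*H(-20) = (-11 + 4*(-5))*(16 + 2*(-20)²) = (-11 - 20)*(16 + 2*400) = -31*(16 + 800) = -31*816 = -25296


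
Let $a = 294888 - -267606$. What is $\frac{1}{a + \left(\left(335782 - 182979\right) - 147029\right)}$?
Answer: $\frac{1}{568268} \approx 1.7597 \cdot 10^{-6}$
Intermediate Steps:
$a = 562494$ ($a = 294888 + 267606 = 562494$)
$\frac{1}{a + \left(\left(335782 - 182979\right) - 147029\right)} = \frac{1}{562494 + \left(\left(335782 - 182979\right) - 147029\right)} = \frac{1}{562494 + \left(152803 - 147029\right)} = \frac{1}{562494 + 5774} = \frac{1}{568268}$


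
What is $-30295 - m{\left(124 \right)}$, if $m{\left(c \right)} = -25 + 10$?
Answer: $-30280$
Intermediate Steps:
$m{\left(c \right)} = -15$
$-30295 - m{\left(124 \right)} = -30295 - -15 = -30295 + 15 = -30280$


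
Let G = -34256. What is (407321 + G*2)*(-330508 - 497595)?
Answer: -280568749327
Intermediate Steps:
(407321 + G*2)*(-330508 - 497595) = (407321 - 34256*2)*(-330508 - 497595) = (407321 - 68512)*(-828103) = 338809*(-828103) = -280568749327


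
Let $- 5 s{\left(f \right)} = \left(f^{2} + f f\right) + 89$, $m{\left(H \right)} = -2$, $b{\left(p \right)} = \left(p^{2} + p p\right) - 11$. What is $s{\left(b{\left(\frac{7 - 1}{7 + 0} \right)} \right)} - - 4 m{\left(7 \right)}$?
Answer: $- \frac{745907}{12005} \approx -62.133$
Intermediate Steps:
$b{\left(p \right)} = -11 + 2 p^{2}$ ($b{\left(p \right)} = \left(p^{2} + p^{2}\right) - 11 = 2 p^{2} - 11 = -11 + 2 p^{2}$)
$s{\left(f \right)} = - \frac{89}{5} - \frac{2 f^{2}}{5}$ ($s{\left(f \right)} = - \frac{\left(f^{2} + f f\right) + 89}{5} = - \frac{\left(f^{2} + f^{2}\right) + 89}{5} = - \frac{2 f^{2} + 89}{5} = - \frac{89 + 2 f^{2}}{5} = - \frac{89}{5} - \frac{2 f^{2}}{5}$)
$s{\left(b{\left(\frac{7 - 1}{7 + 0} \right)} \right)} - - 4 m{\left(7 \right)} = \left(- \frac{89}{5} - \frac{2 \left(-11 + 2 \left(\frac{7 - 1}{7 + 0}\right)^{2}\right)^{2}}{5}\right) - \left(-4\right) \left(-2\right) = \left(- \frac{89}{5} - \frac{2 \left(-11 + 2 \left(\frac{6}{7}\right)^{2}\right)^{2}}{5}\right) - 8 = \left(- \frac{89}{5} - \frac{2 \left(-11 + 2 \cdot \frac{36}{49}\right)^{2}}{5}\right) - 8 = \left(- \frac{89}{5} - \frac{2 \left(-11 + \frac{72}{49}\right)^{2}}{5}\right) - 8 = \left(- \frac{89}{5} - \frac{2 \left(- \frac{467}{49}\right)^{2}}{5}\right) - 8 = \left(- \frac{89}{5} - \frac{436178}{12005}\right) - 8 = - \frac{649867}{12005} - 8 = - \frac{745907}{12005}$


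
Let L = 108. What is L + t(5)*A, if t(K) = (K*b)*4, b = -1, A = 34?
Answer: -572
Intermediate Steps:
t(K) = -4*K (t(K) = (K*(-1))*4 = -K*4 = -4*K)
L + t(5)*A = 108 - 4*5*34 = 108 - 20*34 = 108 - 680 = -572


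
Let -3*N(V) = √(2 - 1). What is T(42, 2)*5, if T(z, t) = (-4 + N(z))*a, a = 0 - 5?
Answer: 325/3 ≈ 108.33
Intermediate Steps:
N(V) = -⅓ (N(V) = -√(2 - 1)/3 = -√1/3 = -⅓*1 = -⅓)
a = -5
T(z, t) = 65/3 (T(z, t) = (-4 - ⅓)*(-5) = -13/3*(-5) = 65/3)
T(42, 2)*5 = (65/3)*5 = 325/3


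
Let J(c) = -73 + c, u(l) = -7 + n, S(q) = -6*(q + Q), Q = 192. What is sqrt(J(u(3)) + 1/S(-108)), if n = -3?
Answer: I*sqrt(585662)/84 ≈ 9.1105*I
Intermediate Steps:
S(q) = -1152 - 6*q (S(q) = -6*(q + 192) = -6*(192 + q) = -1152 - 6*q)
u(l) = -10 (u(l) = -7 - 3 = -10)
sqrt(J(u(3)) + 1/S(-108)) = sqrt((-73 - 10) + 1/(-1152 - 6*(-108))) = sqrt(-83 + 1/(-1152 + 648)) = sqrt(-83 + 1/(-504)) = sqrt(-83 - 1/504) = sqrt(-41833/504) = I*sqrt(585662)/84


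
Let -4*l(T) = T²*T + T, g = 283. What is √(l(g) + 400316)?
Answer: I*√21064206/2 ≈ 2294.8*I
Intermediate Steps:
l(T) = -T/4 - T³/4 (l(T) = -(T²*T + T)/4 = -(T³ + T)/4 = -(T + T³)/4 = -T/4 - T³/4)
√(l(g) + 400316) = √(-¼*283*(1 + 283²) + 400316) = √(-¼*283*(1 + 80089) + 400316) = √(-¼*283*80090 + 400316) = √(-11332735/2 + 400316) = √(-10532103/2) = I*√21064206/2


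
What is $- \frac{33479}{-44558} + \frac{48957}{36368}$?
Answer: $\frac{1699495139}{810242672} \approx 2.0975$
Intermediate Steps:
$- \frac{33479}{-44558} + \frac{48957}{36368} = \left(-33479\right) \left(- \frac{1}{44558}\right) + 48957 \cdot \frac{1}{36368} = \frac{33479}{44558} + \frac{48957}{36368} = \frac{1699495139}{810242672}$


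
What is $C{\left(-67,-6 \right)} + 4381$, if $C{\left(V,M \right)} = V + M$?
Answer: $4308$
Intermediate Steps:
$C{\left(V,M \right)} = M + V$
$C{\left(-67,-6 \right)} + 4381 = \left(-6 - 67\right) + 4381 = -73 + 4381 = 4308$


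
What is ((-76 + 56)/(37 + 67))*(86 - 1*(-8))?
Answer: -235/13 ≈ -18.077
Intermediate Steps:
((-76 + 56)/(37 + 67))*(86 - 1*(-8)) = (-20/104)*(86 + 8) = -20*1/104*94 = -5/26*94 = -235/13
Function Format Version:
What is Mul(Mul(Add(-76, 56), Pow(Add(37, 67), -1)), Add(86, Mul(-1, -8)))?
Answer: Rational(-235, 13) ≈ -18.077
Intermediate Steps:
Mul(Mul(Add(-76, 56), Pow(Add(37, 67), -1)), Add(86, Mul(-1, -8))) = Mul(Mul(-20, Pow(104, -1)), Add(86, 8)) = Mul(Mul(-20, Rational(1, 104)), 94) = Mul(Rational(-5, 26), 94) = Rational(-235, 13)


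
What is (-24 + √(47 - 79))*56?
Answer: -1344 + 224*I*√2 ≈ -1344.0 + 316.78*I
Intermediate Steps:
(-24 + √(47 - 79))*56 = (-24 + √(-32))*56 = (-24 + 4*I*√2)*56 = -1344 + 224*I*√2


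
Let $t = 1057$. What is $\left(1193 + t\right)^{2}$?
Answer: $5062500$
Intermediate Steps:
$\left(1193 + t\right)^{2} = \left(1193 + 1057\right)^{2} = 2250^{2} = 5062500$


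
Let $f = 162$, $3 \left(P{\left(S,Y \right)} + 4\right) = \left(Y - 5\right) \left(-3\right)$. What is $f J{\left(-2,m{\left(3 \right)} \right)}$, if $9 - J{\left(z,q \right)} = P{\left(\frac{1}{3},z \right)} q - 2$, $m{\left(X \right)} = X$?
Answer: $324$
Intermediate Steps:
$P{\left(S,Y \right)} = 1 - Y$ ($P{\left(S,Y \right)} = -4 + \frac{\left(Y - 5\right) \left(-3\right)}{3} = -4 + \frac{\left(-5 + Y\right) \left(-3\right)}{3} = -4 + \frac{15 - 3 Y}{3} = -4 - \left(-5 + Y\right) = 1 - Y$)
$J{\left(z,q \right)} = 11 - q \left(1 - z\right)$ ($J{\left(z,q \right)} = 9 - \left(\left(1 - z\right) q - 2\right) = 9 - \left(q \left(1 - z\right) - 2\right) = 9 - \left(-2 + q \left(1 - z\right)\right) = 11 - q \left(1 - z\right)$)
$f J{\left(-2,m{\left(3 \right)} \right)} = 162 \left(11 + 3 \left(-1 - 2\right)\right) = 162 \left(11 + 3 \left(-3\right)\right) = 162 \left(11 - 9\right) = 162 \cdot 2 = 324$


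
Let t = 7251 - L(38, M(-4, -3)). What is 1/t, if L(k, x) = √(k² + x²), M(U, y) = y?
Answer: 7251/52575548 + √1453/52575548 ≈ 0.00013864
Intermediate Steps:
t = 7251 - √1453 (t = 7251 - √(38² + (-3)²) = 7251 - √(1444 + 9) = 7251 - √1453 ≈ 7212.9)
1/t = 1/(7251 - √1453)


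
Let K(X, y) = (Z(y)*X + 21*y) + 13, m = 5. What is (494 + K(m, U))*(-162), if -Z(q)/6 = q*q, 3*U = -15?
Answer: 56376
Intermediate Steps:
U = -5 (U = (1/3)*(-15) = -5)
Z(q) = -6*q**2 (Z(q) = -6*q*q = -6*q**2)
K(X, y) = 13 + 21*y - 6*X*y**2 (K(X, y) = ((-6*y**2)*X + 21*y) + 13 = (-6*X*y**2 + 21*y) + 13 = (21*y - 6*X*y**2) + 13 = 13 + 21*y - 6*X*y**2)
(494 + K(m, U))*(-162) = (494 + (13 + 21*(-5) - 6*5*(-5)**2))*(-162) = (494 + (13 - 105 - 6*5*25))*(-162) = (494 + (13 - 105 - 750))*(-162) = (494 - 842)*(-162) = -348*(-162) = 56376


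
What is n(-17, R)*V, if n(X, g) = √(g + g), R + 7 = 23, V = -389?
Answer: -1556*√2 ≈ -2200.5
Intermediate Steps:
R = 16 (R = -7 + 23 = 16)
n(X, g) = √2*√g (n(X, g) = √(2*g) = √2*√g)
n(-17, R)*V = (√2*√16)*(-389) = (√2*4)*(-389) = (4*√2)*(-389) = -1556*√2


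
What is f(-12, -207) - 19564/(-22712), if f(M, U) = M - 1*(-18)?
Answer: 38959/5678 ≈ 6.8614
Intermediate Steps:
f(M, U) = 18 + M (f(M, U) = M + 18 = 18 + M)
f(-12, -207) - 19564/(-22712) = (18 - 12) - 19564/(-22712) = 6 - 19564*(-1/22712) = 6 + 4891/5678 = 38959/5678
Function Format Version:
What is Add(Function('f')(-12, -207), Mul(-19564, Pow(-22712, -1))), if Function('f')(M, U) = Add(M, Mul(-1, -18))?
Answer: Rational(38959, 5678) ≈ 6.8614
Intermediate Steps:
Function('f')(M, U) = Add(18, M) (Function('f')(M, U) = Add(M, 18) = Add(18, M))
Add(Function('f')(-12, -207), Mul(-19564, Pow(-22712, -1))) = Add(Add(18, -12), Mul(-19564, Pow(-22712, -1))) = Add(6, Mul(-19564, Rational(-1, 22712))) = Add(6, Rational(4891, 5678)) = Rational(38959, 5678)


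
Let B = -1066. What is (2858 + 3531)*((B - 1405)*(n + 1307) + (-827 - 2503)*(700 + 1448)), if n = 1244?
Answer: -85972690429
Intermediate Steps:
(2858 + 3531)*((B - 1405)*(n + 1307) + (-827 - 2503)*(700 + 1448)) = (2858 + 3531)*((-1066 - 1405)*(1244 + 1307) + (-827 - 2503)*(700 + 1448)) = 6389*(-2471*2551 - 3330*2148) = 6389*(-6303521 - 7152840) = 6389*(-13456361) = -85972690429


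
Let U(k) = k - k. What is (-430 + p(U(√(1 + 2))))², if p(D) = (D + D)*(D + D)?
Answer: 184900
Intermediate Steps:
U(k) = 0
p(D) = 4*D² (p(D) = (2*D)*(2*D) = 4*D²)
(-430 + p(U(√(1 + 2))))² = (-430 + 4*0²)² = (-430 + 4*0)² = (-430 + 0)² = (-430)² = 184900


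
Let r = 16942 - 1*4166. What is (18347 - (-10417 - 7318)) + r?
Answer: 48858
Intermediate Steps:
r = 12776 (r = 16942 - 4166 = 12776)
(18347 - (-10417 - 7318)) + r = (18347 - (-10417 - 7318)) + 12776 = (18347 - 1*(-17735)) + 12776 = (18347 + 17735) + 12776 = 36082 + 12776 = 48858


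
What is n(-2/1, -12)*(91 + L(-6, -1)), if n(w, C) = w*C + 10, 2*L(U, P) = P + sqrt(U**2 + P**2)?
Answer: 3077 + 17*sqrt(37) ≈ 3180.4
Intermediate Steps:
L(U, P) = P/2 + sqrt(P**2 + U**2)/2 (L(U, P) = (P + sqrt(U**2 + P**2))/2 = (P + sqrt(P**2 + U**2))/2 = P/2 + sqrt(P**2 + U**2)/2)
n(w, C) = 10 + C*w (n(w, C) = C*w + 10 = 10 + C*w)
n(-2/1, -12)*(91 + L(-6, -1)) = (10 - (-24)/1)*(91 + ((1/2)*(-1) + sqrt((-1)**2 + (-6)**2)/2)) = (10 - (-24))*(91 + (-1/2 + sqrt(1 + 36)/2)) = (10 - 12*(-2))*(91 + (-1/2 + sqrt(37)/2)) = (10 + 24)*(181/2 + sqrt(37)/2) = 34*(181/2 + sqrt(37)/2) = 3077 + 17*sqrt(37)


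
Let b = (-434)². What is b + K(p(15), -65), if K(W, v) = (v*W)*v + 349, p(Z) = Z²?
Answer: 1139330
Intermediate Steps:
b = 188356
K(W, v) = 349 + W*v² (K(W, v) = (W*v)*v + 349 = W*v² + 349 = 349 + W*v²)
b + K(p(15), -65) = 188356 + (349 + 15²*(-65)²) = 188356 + (349 + 225*4225) = 188356 + (349 + 950625) = 188356 + 950974 = 1139330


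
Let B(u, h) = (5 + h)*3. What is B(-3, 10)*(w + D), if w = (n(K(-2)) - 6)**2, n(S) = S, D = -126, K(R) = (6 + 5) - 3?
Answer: -5490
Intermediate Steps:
B(u, h) = 15 + 3*h
K(R) = 8 (K(R) = 11 - 3 = 8)
w = 4 (w = (8 - 6)**2 = 2**2 = 4)
B(-3, 10)*(w + D) = (15 + 3*10)*(4 - 126) = (15 + 30)*(-122) = 45*(-122) = -5490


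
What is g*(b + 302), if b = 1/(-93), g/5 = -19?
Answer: -2668075/93 ≈ -28689.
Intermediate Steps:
g = -95 (g = 5*(-19) = -95)
b = -1/93 ≈ -0.010753
g*(b + 302) = -95*(-1/93 + 302) = -95*28085/93 = -2668075/93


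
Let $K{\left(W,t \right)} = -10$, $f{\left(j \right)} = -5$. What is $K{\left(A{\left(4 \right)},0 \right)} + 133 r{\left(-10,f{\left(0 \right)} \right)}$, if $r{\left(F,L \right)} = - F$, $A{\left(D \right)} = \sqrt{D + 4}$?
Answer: $1320$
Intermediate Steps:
$A{\left(D \right)} = \sqrt{4 + D}$
$K{\left(A{\left(4 \right)},0 \right)} + 133 r{\left(-10,f{\left(0 \right)} \right)} = -10 + 133 \left(\left(-1\right) \left(-10\right)\right) = -10 + 133 \cdot 10 = -10 + 1330 = 1320$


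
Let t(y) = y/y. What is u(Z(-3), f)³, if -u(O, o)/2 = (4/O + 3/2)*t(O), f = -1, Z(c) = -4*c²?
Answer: -15625/729 ≈ -21.433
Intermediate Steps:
t(y) = 1
u(O, o) = -3 - 8/O (u(O, o) = -2*(4/O + 3/2) = -2*(3/2 + 4/O) = -3 - 8/O)
u(Z(-3), f)³ = (-3 - 8/((-4*(-3)²)))³ = (-3 - 8/((-4*9)))³ = (-3 - 8/(-36))³ = (-3 - 8*(-1/36))³ = (-3 + 2/9)³ = (-25/9)³ = -15625/729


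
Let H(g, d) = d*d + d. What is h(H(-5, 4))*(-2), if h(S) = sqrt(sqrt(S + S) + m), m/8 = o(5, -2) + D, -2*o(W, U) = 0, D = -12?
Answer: -2*I*sqrt(96 - 2*sqrt(10)) ≈ -18.939*I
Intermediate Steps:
o(W, U) = 0 (o(W, U) = -1/2*0 = 0)
m = -96 (m = 8*(0 - 12) = 8*(-12) = -96)
H(g, d) = d + d**2 (H(g, d) = d**2 + d = d + d**2)
h(S) = sqrt(-96 + sqrt(2)*sqrt(S)) (h(S) = sqrt(sqrt(S + S) - 96) = sqrt(sqrt(2*S) - 96) = sqrt(sqrt(2)*sqrt(S) - 96) = sqrt(-96 + sqrt(2)*sqrt(S)))
h(H(-5, 4))*(-2) = sqrt(-96 + sqrt(2)*sqrt(4*(1 + 4)))*(-2) = sqrt(-96 + sqrt(2)*sqrt(4*5))*(-2) = sqrt(-96 + sqrt(2)*sqrt(20))*(-2) = sqrt(-96 + sqrt(2)*(2*sqrt(5)))*(-2) = sqrt(-96 + 2*sqrt(10))*(-2) = -2*sqrt(-96 + 2*sqrt(10))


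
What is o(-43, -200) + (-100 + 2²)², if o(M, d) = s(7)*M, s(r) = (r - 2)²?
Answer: 8141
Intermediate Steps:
s(r) = (-2 + r)²
o(M, d) = 25*M (o(M, d) = (-2 + 7)²*M = 5²*M = 25*M)
o(-43, -200) + (-100 + 2²)² = 25*(-43) + (-100 + 2²)² = -1075 + (-100 + 4)² = -1075 + (-96)² = -1075 + 9216 = 8141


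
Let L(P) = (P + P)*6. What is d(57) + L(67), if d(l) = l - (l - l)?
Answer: 861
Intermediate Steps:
L(P) = 12*P (L(P) = (2*P)*6 = 12*P)
d(l) = l (d(l) = l - 1*0 = l + 0 = l)
d(57) + L(67) = 57 + 12*67 = 57 + 804 = 861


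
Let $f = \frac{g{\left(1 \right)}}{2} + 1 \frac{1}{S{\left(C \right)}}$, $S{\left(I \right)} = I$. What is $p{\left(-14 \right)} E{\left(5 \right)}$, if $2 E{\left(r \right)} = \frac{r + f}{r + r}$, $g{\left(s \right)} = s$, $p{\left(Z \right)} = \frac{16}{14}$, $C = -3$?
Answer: $\frac{31}{105} \approx 0.29524$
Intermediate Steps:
$p{\left(Z \right)} = \frac{8}{7}$ ($p{\left(Z \right)} = 16 \cdot \frac{1}{14} = \frac{8}{7}$)
$f = \frac{1}{6}$ ($f = 1 \cdot \frac{1}{2} + 1 \frac{1}{-3} = 1 \cdot \frac{1}{2} + 1 \left(- \frac{1}{3}\right) = \frac{1}{2} - \frac{1}{3} = \frac{1}{6} \approx 0.16667$)
$E{\left(r \right)} = \frac{\frac{1}{6} + r}{4 r}$ ($E{\left(r \right)} = \frac{\left(r + \frac{1}{6}\right) \frac{1}{r + r}}{2} = \frac{\left(\frac{1}{6} + r\right) \frac{1}{2 r}}{2} = \frac{\frac{1}{2} \frac{1}{r} \left(\frac{1}{6} + r\right)}{2} = \frac{\frac{1}{6} + r}{4 r}$)
$p{\left(-14 \right)} E{\left(5 \right)} = \frac{8 \frac{1 + 6 \cdot 5}{24 \cdot 5}}{7} = \frac{8 \cdot \frac{1}{24} \cdot \frac{1}{5} \left(1 + 30\right)}{7} = \frac{8 \cdot \frac{1}{24} \cdot \frac{1}{5} \cdot 31}{7} = \frac{8}{7} \cdot \frac{31}{120} = \frac{31}{105}$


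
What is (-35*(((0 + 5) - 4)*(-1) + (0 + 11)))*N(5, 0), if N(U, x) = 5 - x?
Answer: -1750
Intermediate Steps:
(-35*(((0 + 5) - 4)*(-1) + (0 + 11)))*N(5, 0) = (-35*(((0 + 5) - 4)*(-1) + (0 + 11)))*(5 - 1*0) = (-35*((5 - 4)*(-1) + 11))*(5 + 0) = -35*(1*(-1) + 11)*5 = -35*(-1 + 11)*5 = -35*10*5 = -350*5 = -1750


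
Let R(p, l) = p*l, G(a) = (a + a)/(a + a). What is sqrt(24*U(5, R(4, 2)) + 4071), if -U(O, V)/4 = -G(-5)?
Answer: 3*sqrt(463) ≈ 64.552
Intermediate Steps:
G(a) = 1 (G(a) = (2*a)/((2*a)) = (2*a)*(1/(2*a)) = 1)
R(p, l) = l*p
U(O, V) = 4 (U(O, V) = -(-4) = -4*(-1) = 4)
sqrt(24*U(5, R(4, 2)) + 4071) = sqrt(24*4 + 4071) = sqrt(96 + 4071) = sqrt(4167) = 3*sqrt(463)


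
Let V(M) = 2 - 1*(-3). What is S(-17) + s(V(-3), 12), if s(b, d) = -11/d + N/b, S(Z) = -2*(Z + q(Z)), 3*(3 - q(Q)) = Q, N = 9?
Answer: 351/20 ≈ 17.550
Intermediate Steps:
q(Q) = 3 - Q/3
S(Z) = -6 - 4*Z/3 (S(Z) = -2*(Z + (3 - Z/3)) = -2*(3 + 2*Z/3) = -6 - 4*Z/3)
V(M) = 5 (V(M) = 2 + 3 = 5)
s(b, d) = -11/d + 9/b
S(-17) + s(V(-3), 12) = (-6 - 4/3*(-17)) + (-11/12 + 9/5) = (-6 + 68/3) + (-11*1/12 + 9*(1/5)) = 50/3 + (-11/12 + 9/5) = 50/3 + 53/60 = 351/20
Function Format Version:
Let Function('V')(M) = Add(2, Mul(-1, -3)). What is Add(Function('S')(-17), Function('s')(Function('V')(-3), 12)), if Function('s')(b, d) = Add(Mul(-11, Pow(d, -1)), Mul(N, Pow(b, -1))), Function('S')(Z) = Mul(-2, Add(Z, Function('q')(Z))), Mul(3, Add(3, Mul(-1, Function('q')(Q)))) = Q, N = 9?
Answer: Rational(351, 20) ≈ 17.550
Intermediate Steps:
Function('q')(Q) = Add(3, Mul(Rational(-1, 3), Q))
Function('S')(Z) = Add(-6, Mul(Rational(-4, 3), Z)) (Function('S')(Z) = Mul(-2, Add(Z, Add(3, Mul(Rational(-1, 3), Z)))) = Mul(-2, Add(3, Mul(Rational(2, 3), Z))) = Add(-6, Mul(Rational(-4, 3), Z)))
Function('V')(M) = 5 (Function('V')(M) = Add(2, 3) = 5)
Function('s')(b, d) = Add(Mul(-11, Pow(d, -1)), Mul(9, Pow(b, -1)))
Add(Function('S')(-17), Function('s')(Function('V')(-3), 12)) = Add(Add(-6, Mul(Rational(-4, 3), -17)), Add(Mul(-11, Pow(12, -1)), Mul(9, Pow(5, -1)))) = Add(Add(-6, Rational(68, 3)), Add(Mul(-11, Rational(1, 12)), Mul(9, Rational(1, 5)))) = Add(Rational(50, 3), Add(Rational(-11, 12), Rational(9, 5))) = Add(Rational(50, 3), Rational(53, 60)) = Rational(351, 20)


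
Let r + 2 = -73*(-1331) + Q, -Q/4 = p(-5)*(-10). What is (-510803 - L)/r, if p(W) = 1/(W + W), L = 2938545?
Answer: -3449348/97157 ≈ -35.503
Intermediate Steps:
p(W) = 1/(2*W)
Q = -4 (Q = -4*(½)/(-5)*(-10) = -4*(½)*(-⅕)*(-10) = -(-2)*(-10)/5 = -4*1 = -4)
r = 97157 (r = -2 + (-73*(-1331) - 4) = -2 + (97163 - 4) = -2 + 97159 = 97157)
(-510803 - L)/r = (-510803 - 1*2938545)/97157 = (-510803 - 2938545)*(1/97157) = -3449348*1/97157 = -3449348/97157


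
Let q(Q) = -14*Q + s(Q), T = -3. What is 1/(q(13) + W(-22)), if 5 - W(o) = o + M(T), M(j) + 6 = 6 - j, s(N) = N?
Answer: -1/145 ≈ -0.0068966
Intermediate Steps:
M(j) = -j (M(j) = -6 + (6 - j) = -j)
q(Q) = -13*Q (q(Q) = -14*Q + Q = -13*Q)
W(o) = 2 - o (W(o) = 5 - (o - 1*(-3)) = 5 - (o + 3) = 5 - (3 + o) = 5 + (-3 - o) = 2 - o)
1/(q(13) + W(-22)) = 1/(-13*13 + (2 - 1*(-22))) = 1/(-169 + (2 + 22)) = 1/(-169 + 24) = 1/(-145) = -1/145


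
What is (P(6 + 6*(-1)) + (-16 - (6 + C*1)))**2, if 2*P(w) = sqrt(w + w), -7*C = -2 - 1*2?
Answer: 24964/49 ≈ 509.47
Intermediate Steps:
C = 4/7 (C = -(-2 - 1*2)/7 = -(-2 - 2)/7 = -1/7*(-4) = 4/7 ≈ 0.57143)
P(w) = sqrt(2)*sqrt(w)/2 (P(w) = sqrt(w + w)/2 = sqrt(2*w)/2 = (sqrt(2)*sqrt(w))/2 = sqrt(2)*sqrt(w)/2)
(P(6 + 6*(-1)) + (-16 - (6 + C*1)))**2 = (sqrt(2)*sqrt(6 + 6*(-1))/2 + (-16 - (6 + (4/7)*1)))**2 = (sqrt(2)*sqrt(6 - 6)/2 + (-16 - (6 + 4/7)))**2 = (sqrt(2)*sqrt(0)/2 + (-16 - 1*46/7))**2 = ((1/2)*sqrt(2)*0 + (-16 - 46/7))**2 = (0 - 158/7)**2 = (-158/7)**2 = 24964/49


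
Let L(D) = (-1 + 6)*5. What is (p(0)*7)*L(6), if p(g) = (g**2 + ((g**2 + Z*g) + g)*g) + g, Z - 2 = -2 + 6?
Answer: 0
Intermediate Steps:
Z = 6 (Z = 2 + (-2 + 6) = 2 + 4 = 6)
L(D) = 25 (L(D) = 5*5 = 25)
p(g) = g + g**2 + g*(g**2 + 7*g) (p(g) = (g**2 + ((g**2 + 6*g) + g)*g) + g = (g**2 + (g**2 + 7*g)*g) + g = (g**2 + g*(g**2 + 7*g)) + g = g + g**2 + g*(g**2 + 7*g))
(p(0)*7)*L(6) = ((0*(1 + 0**2 + 8*0))*7)*25 = ((0*(1 + 0 + 0))*7)*25 = ((0*1)*7)*25 = (0*7)*25 = 0*25 = 0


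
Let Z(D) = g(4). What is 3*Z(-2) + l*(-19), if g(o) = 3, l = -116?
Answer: 2213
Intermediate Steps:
Z(D) = 3
3*Z(-2) + l*(-19) = 3*3 - 116*(-19) = 9 + 2204 = 2213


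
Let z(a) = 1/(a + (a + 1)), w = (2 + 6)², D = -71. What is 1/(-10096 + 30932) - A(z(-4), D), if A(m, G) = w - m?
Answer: -9355357/145852 ≈ -64.143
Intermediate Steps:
w = 64 (w = 8² = 64)
z(a) = 1/(1 + 2*a) (z(a) = 1/(a + (1 + a)) = 1/(1 + 2*a))
A(m, G) = 64 - m
1/(-10096 + 30932) - A(z(-4), D) = 1/(-10096 + 30932) - (64 - 1/(1 + 2*(-4))) = 1/20836 - (64 - 1/(1 - 8)) = 1/20836 - (64 - 1/(-7)) = 1/20836 - (64 - 1*(-⅐)) = 1/20836 - (64 + ⅐) = 1/20836 - 1*449/7 = 1/20836 - 449/7 = -9355357/145852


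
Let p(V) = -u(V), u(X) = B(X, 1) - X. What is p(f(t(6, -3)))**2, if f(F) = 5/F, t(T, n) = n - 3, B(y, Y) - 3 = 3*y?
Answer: 16/9 ≈ 1.7778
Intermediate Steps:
B(y, Y) = 3 + 3*y
t(T, n) = -3 + n
u(X) = 3 + 2*X (u(X) = (3 + 3*X) - X = 3 + 2*X)
p(V) = -3 - 2*V (p(V) = -(3 + 2*V) = -3 - 2*V)
p(f(t(6, -3)))**2 = (-3 - 10/(-3 - 3))**2 = (-3 - 10/(-6))**2 = (-3 - 10*(-1)/6)**2 = (-3 - 2*(-5/6))**2 = (-3 + 5/3)**2 = (-4/3)**2 = 16/9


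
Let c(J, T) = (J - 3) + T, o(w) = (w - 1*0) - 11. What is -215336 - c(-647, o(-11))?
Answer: -214664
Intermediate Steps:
o(w) = -11 + w (o(w) = (w + 0) - 11 = w - 11 = -11 + w)
c(J, T) = -3 + J + T (c(J, T) = (-3 + J) + T = -3 + J + T)
-215336 - c(-647, o(-11)) = -215336 - (-3 - 647 + (-11 - 11)) = -215336 - (-3 - 647 - 22) = -215336 - 1*(-672) = -215336 + 672 = -214664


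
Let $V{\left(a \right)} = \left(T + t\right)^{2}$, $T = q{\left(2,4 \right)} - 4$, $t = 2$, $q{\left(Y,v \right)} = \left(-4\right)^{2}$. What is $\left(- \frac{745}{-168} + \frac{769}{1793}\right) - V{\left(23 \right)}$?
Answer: $- \frac{57574927}{301224} \approx -191.14$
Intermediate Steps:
$q{\left(Y,v \right)} = 16$
$T = 12$ ($T = 16 - 4 = 12$)
$V{\left(a \right)} = 196$ ($V{\left(a \right)} = \left(12 + 2\right)^{2} = 14^{2} = 196$)
$\left(- \frac{745}{-168} + \frac{769}{1793}\right) - V{\left(23 \right)} = \left(- \frac{745}{-168} + \frac{769}{1793}\right) - 196 = \left(\left(-745\right) \left(- \frac{1}{168}\right) + 769 \cdot \frac{1}{1793}\right) - 196 = \left(\frac{745}{168} + \frac{769}{1793}\right) - 196 = \frac{1464977}{301224} - 196 = - \frac{57574927}{301224}$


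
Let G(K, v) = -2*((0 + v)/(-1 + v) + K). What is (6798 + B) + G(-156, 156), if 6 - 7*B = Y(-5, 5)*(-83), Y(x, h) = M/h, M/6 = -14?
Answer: 7496964/1085 ≈ 6909.6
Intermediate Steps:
M = -84 (M = 6*(-14) = -84)
G(K, v) = -2*K - 2*v/(-1 + v) (G(K, v) = -2*(v/(-1 + v) + K) = -2*(K + v/(-1 + v)) = -2*K - 2*v/(-1 + v))
Y(x, h) = -84/h
B = -6942/35 (B = 6/7 - (-84/5)*(-83)/7 = 6/7 - (-84*⅕)*(-83)/7 = 6/7 - (-12)*(-83)/5 = 6/7 - ⅐*6972/5 = 6/7 - 996/5 = -6942/35 ≈ -198.34)
(6798 + B) + G(-156, 156) = (6798 - 6942/35) + 2*(-156 - 1*156 - 1*(-156)*156)/(-1 + 156) = 230988/35 + 2*(-156 - 156 + 24336)/155 = 230988/35 + 2*(1/155)*24024 = 230988/35 + 48048/155 = 7496964/1085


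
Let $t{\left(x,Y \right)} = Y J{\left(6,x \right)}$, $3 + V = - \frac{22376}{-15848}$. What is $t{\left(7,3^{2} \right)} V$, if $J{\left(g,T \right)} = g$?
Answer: $- \frac{169884}{1981} \approx -85.757$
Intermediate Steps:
$V = - \frac{3146}{1981}$ ($V = -3 - \frac{22376}{-15848} = -3 - - \frac{2797}{1981} = -3 + \frac{2797}{1981} = - \frac{3146}{1981} \approx -1.5881$)
$t{\left(x,Y \right)} = 6 Y$ ($t{\left(x,Y \right)} = Y 6 = 6 Y$)
$t{\left(7,3^{2} \right)} V = 6 \cdot 3^{2} \left(- \frac{3146}{1981}\right) = 6 \cdot 9 \left(- \frac{3146}{1981}\right) = 54 \left(- \frac{3146}{1981}\right) = - \frac{169884}{1981}$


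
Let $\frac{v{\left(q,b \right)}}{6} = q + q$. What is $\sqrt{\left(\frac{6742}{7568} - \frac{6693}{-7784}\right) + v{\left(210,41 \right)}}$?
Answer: $\frac{\sqrt{2136535448606174}}{920458} \approx 50.217$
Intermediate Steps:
$v{\left(q,b \right)} = 12 q$ ($v{\left(q,b \right)} = 6 \left(q + q\right) = 6 \cdot 2 q = 12 q$)
$\sqrt{\left(\frac{6742}{7568} - \frac{6693}{-7784}\right) + v{\left(210,41 \right)}} = \sqrt{\left(\frac{6742}{7568} - \frac{6693}{-7784}\right) + 12 \cdot 210} = \sqrt{\left(6742 \cdot \frac{1}{7568} - - \frac{6693}{7784}\right) + 2520} = \sqrt{\left(\frac{3371}{3784} + \frac{6693}{7784}\right) + 2520} = \sqrt{\frac{1611443}{920458} + 2520} = \sqrt{\frac{2321165603}{920458}} = \frac{\sqrt{2136535448606174}}{920458}$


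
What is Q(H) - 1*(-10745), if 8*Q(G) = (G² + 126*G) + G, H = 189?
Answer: 36421/2 ≈ 18211.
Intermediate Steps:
Q(G) = G²/8 + 127*G/8 (Q(G) = ((G² + 126*G) + G)/8 = (G² + 127*G)/8 = G²/8 + 127*G/8)
Q(H) - 1*(-10745) = (⅛)*189*(127 + 189) - 1*(-10745) = (⅛)*189*316 + 10745 = 14931/2 + 10745 = 36421/2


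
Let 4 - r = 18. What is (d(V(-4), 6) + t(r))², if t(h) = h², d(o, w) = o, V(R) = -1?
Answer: 38025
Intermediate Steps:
r = -14 (r = 4 - 1*18 = 4 - 18 = -14)
(d(V(-4), 6) + t(r))² = (-1 + (-14)²)² = (-1 + 196)² = 195² = 38025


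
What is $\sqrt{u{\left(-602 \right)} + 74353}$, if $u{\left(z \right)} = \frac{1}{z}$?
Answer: $\frac{\sqrt{26945824010}}{602} \approx 272.68$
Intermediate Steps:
$\sqrt{u{\left(-602 \right)} + 74353} = \sqrt{\frac{1}{-602} + 74353} = \sqrt{- \frac{1}{602} + 74353} = \sqrt{\frac{44760505}{602}} = \frac{\sqrt{26945824010}}{602}$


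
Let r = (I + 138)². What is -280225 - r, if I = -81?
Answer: -283474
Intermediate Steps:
r = 3249 (r = (-81 + 138)² = 57² = 3249)
-280225 - r = -280225 - 1*3249 = -280225 - 3249 = -283474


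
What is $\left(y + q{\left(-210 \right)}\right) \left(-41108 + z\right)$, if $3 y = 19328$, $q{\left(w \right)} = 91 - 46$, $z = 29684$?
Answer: $-74115104$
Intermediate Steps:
$q{\left(w \right)} = 45$ ($q{\left(w \right)} = 91 - 46 = 45$)
$y = \frac{19328}{3}$ ($y = \frac{1}{3} \cdot 19328 = \frac{19328}{3} \approx 6442.7$)
$\left(y + q{\left(-210 \right)}\right) \left(-41108 + z\right) = \left(\frac{19328}{3} + 45\right) \left(-41108 + 29684\right) = \frac{19463}{3} \left(-11424\right) = -74115104$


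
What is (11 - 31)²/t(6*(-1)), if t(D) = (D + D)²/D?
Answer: -50/3 ≈ -16.667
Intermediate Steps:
t(D) = 4*D (t(D) = (2*D)²/D = (4*D²)/D = 4*D)
(11 - 31)²/t(6*(-1)) = (11 - 31)²/((4*(6*(-1)))) = (-20)²/((4*(-6))) = 400/(-24) = 400*(-1/24) = -50/3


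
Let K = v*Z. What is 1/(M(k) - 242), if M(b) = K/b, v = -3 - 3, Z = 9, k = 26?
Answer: -13/3173 ≈ -0.0040971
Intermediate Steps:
v = -6
K = -54 (K = -6*9 = -54)
M(b) = -54/b
1/(M(k) - 242) = 1/(-54/26 - 242) = 1/(-54*1/26 - 242) = 1/(-27/13 - 242) = 1/(-3173/13) = -13/3173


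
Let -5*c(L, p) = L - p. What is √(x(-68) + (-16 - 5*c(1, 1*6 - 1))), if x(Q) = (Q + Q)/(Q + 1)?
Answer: 2*I*√20167/67 ≈ 4.2391*I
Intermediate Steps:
c(L, p) = -L/5 + p/5 (c(L, p) = -(L - p)/5 = -L/5 + p/5)
x(Q) = 2*Q/(1 + Q) (x(Q) = (2*Q)/(1 + Q) = 2*Q/(1 + Q))
√(x(-68) + (-16 - 5*c(1, 1*6 - 1))) = √(2*(-68)/(1 - 68) + (-16 - 5*(-⅕*1 + (1*6 - 1)/5))) = √(2*(-68)/(-67) + (-16 - 5*(-⅕ + (6 - 1)/5))) = √(2*(-68)*(-1/67) + (-16 - 5*(-⅕ + (⅕)*5))) = √(136/67 + (-16 - 5*(-⅕ + 1))) = √(136/67 + (-16 - 5*⅘)) = √(136/67 + (-16 - 4)) = √(136/67 - 20) = √(-1204/67) = 2*I*√20167/67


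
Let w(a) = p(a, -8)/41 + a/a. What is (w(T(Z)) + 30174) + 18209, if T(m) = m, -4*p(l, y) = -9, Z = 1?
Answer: 7934985/164 ≈ 48384.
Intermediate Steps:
p(l, y) = 9/4 (p(l, y) = -¼*(-9) = 9/4)
w(a) = 173/164 (w(a) = (9/4)/41 + a/a = (9/4)*(1/41) + 1 = 9/164 + 1 = 173/164)
(w(T(Z)) + 30174) + 18209 = (173/164 + 30174) + 18209 = 4948709/164 + 18209 = 7934985/164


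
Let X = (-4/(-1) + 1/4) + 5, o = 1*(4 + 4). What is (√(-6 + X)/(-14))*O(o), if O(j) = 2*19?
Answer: -19*√13/14 ≈ -4.8932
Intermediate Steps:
o = 8 (o = 1*8 = 8)
O(j) = 38
X = 37/4 (X = (-4*(-1) + 1*(¼)) + 5 = (4 + ¼) + 5 = 17/4 + 5 = 37/4 ≈ 9.2500)
(√(-6 + X)/(-14))*O(o) = (√(-6 + 37/4)/(-14))*38 = (√(13/4)*(-1/14))*38 = ((√13/2)*(-1/14))*38 = -√13/28*38 = -19*√13/14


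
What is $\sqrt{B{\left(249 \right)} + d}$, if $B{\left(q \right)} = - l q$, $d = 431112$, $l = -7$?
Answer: $3 \sqrt{48095} \approx 657.92$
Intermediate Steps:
$B{\left(q \right)} = 7 q$ ($B{\left(q \right)} = \left(-1\right) \left(-7\right) q = 7 q$)
$\sqrt{B{\left(249 \right)} + d} = \sqrt{7 \cdot 249 + 431112} = \sqrt{1743 + 431112} = \sqrt{432855} = 3 \sqrt{48095}$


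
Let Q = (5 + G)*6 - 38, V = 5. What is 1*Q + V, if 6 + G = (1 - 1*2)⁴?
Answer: -33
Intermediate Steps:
G = -5 (G = -6 + (1 - 1*2)⁴ = -6 + (1 - 2)⁴ = -6 + (-1)⁴ = -6 + 1 = -5)
Q = -38 (Q = (5 - 5)*6 - 38 = 0*6 - 38 = 0 - 38 = -38)
1*Q + V = 1*(-38) + 5 = -38 + 5 = -33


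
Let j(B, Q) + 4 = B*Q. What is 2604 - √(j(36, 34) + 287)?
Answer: 2604 - √1507 ≈ 2565.2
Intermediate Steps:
j(B, Q) = -4 + B*Q
2604 - √(j(36, 34) + 287) = 2604 - √((-4 + 36*34) + 287) = 2604 - √((-4 + 1224) + 287) = 2604 - √(1220 + 287) = 2604 - √1507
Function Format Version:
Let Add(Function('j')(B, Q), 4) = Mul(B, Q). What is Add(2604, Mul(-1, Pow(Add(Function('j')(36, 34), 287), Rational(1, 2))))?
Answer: Add(2604, Mul(-1, Pow(1507, Rational(1, 2)))) ≈ 2565.2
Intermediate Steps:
Function('j')(B, Q) = Add(-4, Mul(B, Q))
Add(2604, Mul(-1, Pow(Add(Function('j')(36, 34), 287), Rational(1, 2)))) = Add(2604, Mul(-1, Pow(Add(Add(-4, Mul(36, 34)), 287), Rational(1, 2)))) = Add(2604, Mul(-1, Pow(Add(Add(-4, 1224), 287), Rational(1, 2)))) = Add(2604, Mul(-1, Pow(Add(1220, 287), Rational(1, 2)))) = Add(2604, Mul(-1, Pow(1507, Rational(1, 2))))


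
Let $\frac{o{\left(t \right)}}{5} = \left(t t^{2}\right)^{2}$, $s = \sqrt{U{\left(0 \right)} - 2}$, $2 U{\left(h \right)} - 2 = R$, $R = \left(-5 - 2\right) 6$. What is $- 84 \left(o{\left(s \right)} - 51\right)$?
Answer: $4476444$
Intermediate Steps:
$R = -42$ ($R = \left(-5 - 2\right) 6 = \left(-7\right) 6 = -42$)
$U{\left(h \right)} = -20$ ($U{\left(h \right)} = 1 + \frac{1}{2} \left(-42\right) = 1 - 21 = -20$)
$s = i \sqrt{22}$ ($s = \sqrt{-20 - 2} = \sqrt{-22} = i \sqrt{22} \approx 4.6904 i$)
$o{\left(t \right)} = 5 t^{6}$ ($o{\left(t \right)} = 5 \left(t t^{2}\right)^{2} = 5 \left(t^{3}\right)^{2} = 5 t^{6}$)
$- 84 \left(o{\left(s \right)} - 51\right) = - 84 \left(5 \left(i \sqrt{22}\right)^{6} - 51\right) = - 84 \left(5 \left(-10648\right) - 51\right) = - 84 \left(-53240 - 51\right) = \left(-84\right) \left(-53291\right) = 4476444$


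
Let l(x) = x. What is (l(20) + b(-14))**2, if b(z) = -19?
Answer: 1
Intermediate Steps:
(l(20) + b(-14))**2 = (20 - 19)**2 = 1**2 = 1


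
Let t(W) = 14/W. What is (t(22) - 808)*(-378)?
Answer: 3357018/11 ≈ 3.0518e+5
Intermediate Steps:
(t(22) - 808)*(-378) = (14/22 - 808)*(-378) = (14*(1/22) - 808)*(-378) = (7/11 - 808)*(-378) = -8881/11*(-378) = 3357018/11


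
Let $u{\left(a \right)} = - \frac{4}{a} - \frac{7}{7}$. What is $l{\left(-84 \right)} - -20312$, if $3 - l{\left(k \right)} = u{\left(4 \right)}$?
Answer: $20317$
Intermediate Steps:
$u{\left(a \right)} = -1 - \frac{4}{a}$ ($u{\left(a \right)} = - \frac{4}{a} - 1 = -1 - \frac{4}{a}$)
$l{\left(k \right)} = 5$ ($l{\left(k \right)} = 3 - \frac{-4 - 4}{4} = 3 - \frac{1}{4} \left(-8\right) = 3 - -2 = 3 + 2 = 5$)
$l{\left(-84 \right)} - -20312 = 5 - -20312 = 5 + 20312 = 20317$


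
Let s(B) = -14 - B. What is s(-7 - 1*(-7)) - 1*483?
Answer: -497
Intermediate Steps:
s(-7 - 1*(-7)) - 1*483 = (-14 - (-7 - 1*(-7))) - 1*483 = (-14 - (-7 + 7)) - 483 = (-14 - 1*0) - 483 = (-14 + 0) - 483 = -14 - 483 = -497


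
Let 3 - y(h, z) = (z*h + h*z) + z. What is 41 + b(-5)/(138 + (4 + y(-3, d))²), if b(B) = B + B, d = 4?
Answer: 35537/867 ≈ 40.988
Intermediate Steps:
b(B) = 2*B
y(h, z) = 3 - z - 2*h*z (y(h, z) = 3 - ((z*h + h*z) + z) = 3 - ((h*z + h*z) + z) = 3 - (2*h*z + z) = 3 - (z + 2*h*z) = 3 + (-z - 2*h*z) = 3 - z - 2*h*z)
41 + b(-5)/(138 + (4 + y(-3, d))²) = 41 + (2*(-5))/(138 + (4 + (3 - 1*4 - 2*(-3)*4))²) = 41 - 10/(138 + (4 + (3 - 4 + 24))²) = 41 - 10/(138 + (4 + 23)²) = 41 - 10/(138 + 27²) = 41 - 10/(138 + 729) = 41 - 10/867 = 35537/867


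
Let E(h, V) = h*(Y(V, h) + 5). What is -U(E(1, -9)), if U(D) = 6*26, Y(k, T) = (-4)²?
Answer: -156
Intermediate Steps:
Y(k, T) = 16
E(h, V) = 21*h (E(h, V) = h*(16 + 5) = h*21 = 21*h)
U(D) = 156
-U(E(1, -9)) = -1*156 = -156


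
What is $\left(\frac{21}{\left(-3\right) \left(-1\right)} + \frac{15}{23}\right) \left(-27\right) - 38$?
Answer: $- \frac{5626}{23} \approx -244.61$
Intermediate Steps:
$\left(\frac{21}{\left(-3\right) \left(-1\right)} + \frac{15}{23}\right) \left(-27\right) - 38 = \left(\frac{21}{3} + 15 \cdot \frac{1}{23}\right) \left(-27\right) - 38 = \left(21 \cdot \frac{1}{3} + \frac{15}{23}\right) \left(-27\right) - 38 = \left(7 + \frac{15}{23}\right) \left(-27\right) - 38 = \frac{176}{23} \left(-27\right) - 38 = - \frac{4752}{23} - 38 = - \frac{5626}{23}$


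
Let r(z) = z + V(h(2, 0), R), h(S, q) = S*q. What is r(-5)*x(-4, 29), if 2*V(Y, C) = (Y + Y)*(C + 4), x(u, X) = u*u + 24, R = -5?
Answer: -200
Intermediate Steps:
x(u, X) = 24 + u² (x(u, X) = u² + 24 = 24 + u²)
V(Y, C) = Y*(4 + C) (V(Y, C) = ((Y + Y)*(C + 4))/2 = ((2*Y)*(4 + C))/2 = (2*Y*(4 + C))/2 = Y*(4 + C))
r(z) = z (r(z) = z + (2*0)*(4 - 5) = z + 0*(-1) = z + 0 = z)
r(-5)*x(-4, 29) = -5*(24 + (-4)²) = -5*(24 + 16) = -5*40 = -200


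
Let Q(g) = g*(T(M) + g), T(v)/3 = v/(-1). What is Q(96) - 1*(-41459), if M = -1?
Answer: 50963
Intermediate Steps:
T(v) = -3*v (T(v) = 3*(v/(-1)) = 3*(v*(-1)) = 3*(-v) = -3*v)
Q(g) = g*(3 + g) (Q(g) = g*(-3*(-1) + g) = g*(3 + g))
Q(96) - 1*(-41459) = 96*(3 + 96) - 1*(-41459) = 96*99 + 41459 = 9504 + 41459 = 50963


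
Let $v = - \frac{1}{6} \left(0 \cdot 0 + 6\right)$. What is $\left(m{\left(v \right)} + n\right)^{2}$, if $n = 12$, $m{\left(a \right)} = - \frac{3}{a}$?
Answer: $225$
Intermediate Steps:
$v = -1$ ($v = \left(-1\right) \frac{1}{6} \left(0 + 6\right) = \left(- \frac{1}{6}\right) 6 = -1$)
$\left(m{\left(v \right)} + n\right)^{2} = \left(- \frac{3}{-1} + 12\right)^{2} = \left(\left(-3\right) \left(-1\right) + 12\right)^{2} = \left(3 + 12\right)^{2} = 15^{2} = 225$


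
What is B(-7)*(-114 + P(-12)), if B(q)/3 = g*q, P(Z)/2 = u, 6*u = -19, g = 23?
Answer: 58121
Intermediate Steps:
u = -19/6 (u = (⅙)*(-19) = -19/6 ≈ -3.1667)
P(Z) = -19/3 (P(Z) = 2*(-19/6) = -19/3)
B(q) = 69*q (B(q) = 3*(23*q) = 69*q)
B(-7)*(-114 + P(-12)) = (69*(-7))*(-114 - 19/3) = -483*(-361/3) = 58121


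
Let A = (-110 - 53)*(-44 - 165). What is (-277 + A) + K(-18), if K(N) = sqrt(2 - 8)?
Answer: 33790 + I*sqrt(6) ≈ 33790.0 + 2.4495*I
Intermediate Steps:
K(N) = I*sqrt(6) (K(N) = sqrt(-6) = I*sqrt(6))
A = 34067 (A = -163*(-209) = 34067)
(-277 + A) + K(-18) = (-277 + 34067) + I*sqrt(6) = 33790 + I*sqrt(6)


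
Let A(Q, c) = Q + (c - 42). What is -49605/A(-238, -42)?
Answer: 49605/322 ≈ 154.05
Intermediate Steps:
A(Q, c) = -42 + Q + c (A(Q, c) = Q + (-42 + c) = -42 + Q + c)
-49605/A(-238, -42) = -49605/(-42 - 238 - 42) = -49605/(-322) = -49605*(-1/322) = 49605/322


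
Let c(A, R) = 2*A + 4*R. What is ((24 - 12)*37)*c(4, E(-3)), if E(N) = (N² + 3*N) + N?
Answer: -1776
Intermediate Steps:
E(N) = N² + 4*N
((24 - 12)*37)*c(4, E(-3)) = ((24 - 12)*37)*(2*4 + 4*(-3*(4 - 3))) = (12*37)*(8 + 4*(-3*1)) = 444*(8 + 4*(-3)) = 444*(8 - 12) = 444*(-4) = -1776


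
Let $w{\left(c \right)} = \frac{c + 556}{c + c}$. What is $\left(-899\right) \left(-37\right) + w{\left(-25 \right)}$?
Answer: $\frac{1662619}{50} \approx 33252.0$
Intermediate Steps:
$w{\left(c \right)} = \frac{556 + c}{2 c}$
$\left(-899\right) \left(-37\right) + w{\left(-25 \right)} = \left(-899\right) \left(-37\right) + \frac{556 - 25}{2 \left(-25\right)} = 33263 + \frac{1}{2} \left(- \frac{1}{25}\right) 531 = 33263 - \frac{531}{50} = \frac{1662619}{50}$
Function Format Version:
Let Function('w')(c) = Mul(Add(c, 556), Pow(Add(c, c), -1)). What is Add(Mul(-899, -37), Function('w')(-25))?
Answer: Rational(1662619, 50) ≈ 33252.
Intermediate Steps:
Function('w')(c) = Mul(Rational(1, 2), Pow(c, -1), Add(556, c)) (Function('w')(c) = Mul(Add(556, c), Pow(Mul(2, c), -1)) = Mul(Add(556, c), Mul(Rational(1, 2), Pow(c, -1))) = Mul(Rational(1, 2), Pow(c, -1), Add(556, c)))
Add(Mul(-899, -37), Function('w')(-25)) = Add(Mul(-899, -37), Mul(Rational(1, 2), Pow(-25, -1), Add(556, -25))) = Add(33263, Mul(Rational(1, 2), Rational(-1, 25), 531)) = Add(33263, Rational(-531, 50)) = Rational(1662619, 50)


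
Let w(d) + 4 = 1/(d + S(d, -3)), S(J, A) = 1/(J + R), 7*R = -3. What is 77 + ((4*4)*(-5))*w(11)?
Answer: 320017/821 ≈ 389.79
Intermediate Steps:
R = -3/7 (R = (⅐)*(-3) = -3/7 ≈ -0.42857)
S(J, A) = 1/(-3/7 + J) (S(J, A) = 1/(J - 3/7) = 1/(-3/7 + J))
w(d) = -4 + 1/(d + 7/(-3 + 7*d))
77 + ((4*4)*(-5))*w(11) = 77 + ((4*4)*(-5))*((-31 - 28*11² + 19*11)/(7 - 3*11 + 7*11²)) = 77 + (16*(-5))*((-31 - 28*121 + 209)/(7 - 33 + 7*121)) = 77 - 80*(-31 - 3388 + 209)/(7 - 33 + 847) = 77 - 80*(-3210)/821 = 77 - 80*(-3210/821) = 77 + 256800/821 = 320017/821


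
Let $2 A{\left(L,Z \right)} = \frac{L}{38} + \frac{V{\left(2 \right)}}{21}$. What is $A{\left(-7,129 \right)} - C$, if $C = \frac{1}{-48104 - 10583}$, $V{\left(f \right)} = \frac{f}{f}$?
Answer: $- \frac{6395287}{93664452} \approx -0.068279$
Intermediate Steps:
$V{\left(f \right)} = 1$
$A{\left(L,Z \right)} = \frac{1}{42} + \frac{L}{76}$ ($A{\left(L,Z \right)} = \frac{\frac{L}{38} + 1 \cdot \frac{1}{21}}{2} = \frac{L \frac{1}{38} + 1 \cdot \frac{1}{21}}{2} = \frac{\frac{L}{38} + \frac{1}{21}}{2} = \frac{\frac{1}{21} + \frac{L}{38}}{2} = \frac{1}{42} + \frac{L}{76}$)
$C = - \frac{1}{58687}$ ($C = \frac{1}{-58687} = - \frac{1}{58687} \approx -1.704 \cdot 10^{-5}$)
$A{\left(-7,129 \right)} - C = \left(\frac{1}{42} + \frac{1}{76} \left(-7\right)\right) - - \frac{1}{58687} = \left(\frac{1}{42} - \frac{7}{76}\right) + \frac{1}{58687} = - \frac{109}{1596} + \frac{1}{58687} = - \frac{6395287}{93664452}$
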